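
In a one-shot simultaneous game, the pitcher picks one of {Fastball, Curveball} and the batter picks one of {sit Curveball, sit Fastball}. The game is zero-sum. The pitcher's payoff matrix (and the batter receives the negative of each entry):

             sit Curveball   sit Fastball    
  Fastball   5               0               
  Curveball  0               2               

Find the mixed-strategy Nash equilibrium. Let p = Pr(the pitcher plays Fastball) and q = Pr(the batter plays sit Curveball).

In a mixed equilibrium the batter is indifferent between sit Curveball and sit Fastball; this condition fixes p.
  the batter's payoff to sit Curveball: p·(-5) + (1−p)·0 = -5p
  the batter's payoff to sit Fastball: p·0 + (1−p)·(-2) = 2p - 2
  -5p = 2p - 2  ⇒  -7p = -2  ⇒  p = 2/7.
In a mixed equilibrium the pitcher is indifferent between Fastball and Curveball; this condition fixes q.
  the pitcher's payoff from Fastball: q·5 + (1−q)·0 = 5q
  the pitcher's payoff from Curveball: q·0 + (1−q)·2 = -2q + 2
  5q = -2q + 2  ⇒  7q = 2  ⇒  q = 2/7.

p = 2/7, q = 2/7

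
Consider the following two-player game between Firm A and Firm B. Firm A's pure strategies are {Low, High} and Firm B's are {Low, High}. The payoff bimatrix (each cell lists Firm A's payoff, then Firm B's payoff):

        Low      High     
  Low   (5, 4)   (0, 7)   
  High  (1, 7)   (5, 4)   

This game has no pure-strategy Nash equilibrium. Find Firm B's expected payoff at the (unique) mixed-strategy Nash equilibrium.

Firm A's mix must leave Firm B indifferent between Low and High.
  Firm B's payoff to Low: p·4 + (1−p)·7 = -3p + 7
  Firm B's payoff to High: p·7 + (1−p)·4 = 3p + 4
  -3p + 7 = 3p + 4  ⇒  -6p = -3  ⇒  p = 1/2.
At equilibrium Firm B is indifferent across columns, so Firm B's payoff equals the payoff from Low: (1/2)·4 + (1/2)·7 = 11/2.

11/2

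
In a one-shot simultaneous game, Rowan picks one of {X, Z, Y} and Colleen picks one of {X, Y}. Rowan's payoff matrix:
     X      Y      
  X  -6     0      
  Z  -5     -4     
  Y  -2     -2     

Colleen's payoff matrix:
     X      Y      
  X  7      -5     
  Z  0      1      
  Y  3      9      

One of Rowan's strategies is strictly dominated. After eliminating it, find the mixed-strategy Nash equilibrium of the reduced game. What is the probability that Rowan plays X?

Rowan's strategy Z is strictly dominated by Y: -2 > -5 and -2 > -4. Eliminate Z.
Colleen's indifference between X and Y determines Rowan's mixing probability p:
  Colleen's payoff from X: p·7 + (1−p)·3 = 4p + 3
  Colleen's payoff from Y: p·(-5) + (1−p)·9 = -14p + 9
  4p + 3 = -14p + 9  ⇒  18p = 6  ⇒  p = 1/3.

p = 1/3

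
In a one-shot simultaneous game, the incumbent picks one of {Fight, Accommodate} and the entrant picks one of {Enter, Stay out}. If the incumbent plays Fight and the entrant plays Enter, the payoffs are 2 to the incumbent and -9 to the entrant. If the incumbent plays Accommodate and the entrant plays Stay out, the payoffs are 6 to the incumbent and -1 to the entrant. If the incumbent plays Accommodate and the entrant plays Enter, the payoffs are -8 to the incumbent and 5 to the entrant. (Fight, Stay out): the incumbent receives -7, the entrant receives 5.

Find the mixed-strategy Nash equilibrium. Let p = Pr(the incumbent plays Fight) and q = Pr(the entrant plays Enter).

The entrant's indifference between Enter and Stay out determines the incumbent's mixing probability p:
  the entrant's expected payoff from Enter: p·(-9) + (1−p)·5 = -14p + 5
  the entrant's expected payoff from Stay out: p·5 + (1−p)·(-1) = 6p - 1
  -14p + 5 = 6p - 1  ⇒  -20p = -6  ⇒  p = 3/10.
Set the incumbent's expected payoff from Fight equal to that from Accommodate:
  the incumbent's payoff to Fight: q·2 + (1−q)·(-7) = 9q - 7
  the incumbent's payoff to Accommodate: q·(-8) + (1−q)·6 = -14q + 6
  9q - 7 = -14q + 6  ⇒  23q = 13  ⇒  q = 13/23.

p = 3/10, q = 13/23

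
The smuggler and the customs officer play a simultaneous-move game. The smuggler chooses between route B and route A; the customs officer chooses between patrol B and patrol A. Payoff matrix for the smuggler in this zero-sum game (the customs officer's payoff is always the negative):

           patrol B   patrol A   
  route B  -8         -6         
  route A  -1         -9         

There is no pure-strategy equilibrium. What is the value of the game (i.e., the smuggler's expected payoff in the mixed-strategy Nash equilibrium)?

v = -33/5

Set the smuggler's expected payoff from route B equal to that from route A:
  the smuggler's expected payoff from route B: q·(-8) + (1−q)·(-6) = -2q - 6
  the smuggler's expected payoff from route A: q·(-1) + (1−q)·(-9) = 8q - 9
  -2q - 6 = 8q - 9  ⇒  -10q = -3  ⇒  q = 3/10.
The value is the smuggler's expected payoff against this mix (using route B): (3/10)·(-8) + (7/10)·(-6) = -33/5.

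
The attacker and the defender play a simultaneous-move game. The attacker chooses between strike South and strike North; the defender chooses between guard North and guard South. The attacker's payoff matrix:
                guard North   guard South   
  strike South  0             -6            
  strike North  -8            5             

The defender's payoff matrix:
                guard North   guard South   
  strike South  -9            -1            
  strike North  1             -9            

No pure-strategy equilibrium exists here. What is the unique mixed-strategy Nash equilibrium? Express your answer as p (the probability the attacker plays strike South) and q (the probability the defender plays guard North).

Set the defender's expected payoff from guard North equal to that from guard South:
  the defender's expected payoff from guard North: p·(-9) + (1−p)·1 = -10p + 1
  the defender's expected payoff from guard South: p·(-1) + (1−p)·(-9) = 8p - 9
  -10p + 1 = 8p - 9  ⇒  -18p = -10  ⇒  p = 5/9.
In a mixed equilibrium the attacker is indifferent between strike South and strike North; this condition fixes q.
  the attacker's payoff from strike South: q·0 + (1−q)·(-6) = 6q - 6
  the attacker's payoff from strike North: q·(-8) + (1−q)·5 = -13q + 5
  6q - 6 = -13q + 5  ⇒  19q = 11  ⇒  q = 11/19.

p = 5/9, q = 11/19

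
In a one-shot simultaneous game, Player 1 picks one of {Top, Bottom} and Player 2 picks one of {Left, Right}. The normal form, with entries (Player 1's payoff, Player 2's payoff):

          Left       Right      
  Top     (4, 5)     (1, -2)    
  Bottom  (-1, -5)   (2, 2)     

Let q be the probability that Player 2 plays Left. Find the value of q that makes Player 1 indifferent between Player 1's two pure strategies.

q = 1/6

Player 1's indifference between Top and Bottom determines Player 2's mixing probability q:
  Player 1's payoff from Top: q·4 + (1−q)·1 = 3q + 1
  Player 1's payoff from Bottom: q·(-1) + (1−q)·2 = -3q + 2
  3q + 1 = -3q + 2  ⇒  6q = 1  ⇒  q = 1/6.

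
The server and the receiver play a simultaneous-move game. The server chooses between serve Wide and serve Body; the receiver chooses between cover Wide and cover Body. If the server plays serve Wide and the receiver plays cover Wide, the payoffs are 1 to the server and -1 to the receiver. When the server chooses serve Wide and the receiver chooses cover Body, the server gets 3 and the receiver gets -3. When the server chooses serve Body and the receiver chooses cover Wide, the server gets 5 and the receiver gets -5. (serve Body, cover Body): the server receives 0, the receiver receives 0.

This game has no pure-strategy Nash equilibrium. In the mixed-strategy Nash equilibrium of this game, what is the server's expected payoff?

15/7

In a mixed equilibrium the server is indifferent between serve Wide and serve Body; this condition fixes q.
  the server's expected payoff from serve Wide: q·1 + (1−q)·3 = -2q + 3
  the server's expected payoff from serve Body: q·5 + (1−q)·0 = 5q
  -2q + 3 = 5q  ⇒  -7q = -3  ⇒  q = 3/7.
At equilibrium the server is indifferent across rows, so the server's payoff equals the payoff from serve Wide: (3/7)·1 + (4/7)·3 = 15/7.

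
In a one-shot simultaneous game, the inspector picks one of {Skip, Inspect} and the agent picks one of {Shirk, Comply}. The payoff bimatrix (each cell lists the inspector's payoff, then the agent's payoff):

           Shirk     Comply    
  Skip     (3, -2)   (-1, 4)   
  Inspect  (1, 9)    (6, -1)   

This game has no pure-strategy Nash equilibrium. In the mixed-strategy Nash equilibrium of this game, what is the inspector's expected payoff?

19/9

The agent's mix must leave the inspector indifferent between Skip and Inspect.
  the inspector's payoff to Skip: q·3 + (1−q)·(-1) = 4q - 1
  the inspector's payoff to Inspect: q·1 + (1−q)·6 = -5q + 6
  4q - 1 = -5q + 6  ⇒  9q = 7  ⇒  q = 7/9.
At equilibrium the inspector is indifferent across rows, so the inspector's payoff equals the payoff from Skip: (7/9)·3 + (2/9)·(-1) = 19/9.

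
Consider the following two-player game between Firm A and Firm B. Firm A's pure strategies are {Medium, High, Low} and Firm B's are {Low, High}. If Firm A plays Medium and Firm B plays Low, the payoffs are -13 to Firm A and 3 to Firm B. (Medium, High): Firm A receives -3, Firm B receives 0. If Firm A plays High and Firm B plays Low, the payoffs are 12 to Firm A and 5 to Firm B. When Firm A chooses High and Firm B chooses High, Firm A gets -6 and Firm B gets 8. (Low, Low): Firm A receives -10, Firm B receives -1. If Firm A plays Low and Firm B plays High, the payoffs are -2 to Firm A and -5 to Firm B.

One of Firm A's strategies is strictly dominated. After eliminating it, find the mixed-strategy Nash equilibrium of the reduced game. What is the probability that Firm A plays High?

Firm A's strategy Medium is strictly dominated by Low: -10 > -13 and -2 > -3. Eliminate Medium.
Set Firm B's expected payoff from Low equal to that from High:
  Firm B's expected payoff from Low: p·5 + (1−p)·(-1) = 6p - 1
  Firm B's expected payoff from High: p·8 + (1−p)·(-5) = 13p - 5
  6p - 1 = 13p - 5  ⇒  -7p = -4  ⇒  p = 4/7.

p = 4/7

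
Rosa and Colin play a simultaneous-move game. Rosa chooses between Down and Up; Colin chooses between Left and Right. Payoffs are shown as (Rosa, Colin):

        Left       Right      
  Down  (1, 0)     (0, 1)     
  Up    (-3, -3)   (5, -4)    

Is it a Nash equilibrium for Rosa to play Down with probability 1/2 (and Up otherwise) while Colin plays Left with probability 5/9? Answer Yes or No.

Yes

Check Colin's indifference given Rosa's mix p = 1/2:
  payoff from Left = -3/2; payoff from Right = -3/2 — equal.
Check Rosa's indifference given Colin's mix q = 5/9:
  payoff from Down = 5/9; payoff from Up = 5/9 — equal.
Both players are indifferent, so neither can profitably deviate.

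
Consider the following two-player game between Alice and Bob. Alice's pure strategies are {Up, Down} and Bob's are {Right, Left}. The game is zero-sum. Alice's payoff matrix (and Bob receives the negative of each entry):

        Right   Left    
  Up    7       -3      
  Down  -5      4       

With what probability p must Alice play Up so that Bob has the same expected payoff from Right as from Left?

p = 9/19

Bob's indifference between Right and Left determines Alice's mixing probability p:
  Bob's expected payoff from Right: p·(-7) + (1−p)·5 = -12p + 5
  Bob's expected payoff from Left: p·3 + (1−p)·(-4) = 7p - 4
  -12p + 5 = 7p - 4  ⇒  -19p = -9  ⇒  p = 9/19.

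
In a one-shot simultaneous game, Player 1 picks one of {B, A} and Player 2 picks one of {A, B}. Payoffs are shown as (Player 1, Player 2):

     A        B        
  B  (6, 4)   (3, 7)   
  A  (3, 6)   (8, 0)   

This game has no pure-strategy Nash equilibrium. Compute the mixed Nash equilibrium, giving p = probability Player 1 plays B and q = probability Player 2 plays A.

Player 1's mix must leave Player 2 indifferent between A and B.
  Player 2's payoff from A: p·4 + (1−p)·6 = -2p + 6
  Player 2's payoff from B: p·7 + (1−p)·0 = 7p
  -2p + 6 = 7p  ⇒  -9p = -6  ⇒  p = 2/3.
For Player 1 to be willing to mix, Player 1 must be indifferent between B and A, which pins down Player 2's mix.
  Player 1's expected payoff from B: q·6 + (1−q)·3 = 3q + 3
  Player 1's expected payoff from A: q·3 + (1−q)·8 = -5q + 8
  3q + 3 = -5q + 8  ⇒  8q = 5  ⇒  q = 5/8.

p = 2/3, q = 5/8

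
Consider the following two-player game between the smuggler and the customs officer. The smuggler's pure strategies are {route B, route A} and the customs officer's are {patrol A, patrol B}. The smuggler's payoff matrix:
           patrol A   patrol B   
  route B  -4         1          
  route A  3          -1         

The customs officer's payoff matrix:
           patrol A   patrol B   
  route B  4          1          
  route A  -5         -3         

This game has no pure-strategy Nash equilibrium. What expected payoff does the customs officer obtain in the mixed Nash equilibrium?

The customs officer's indifference between patrol A and patrol B determines the smuggler's mixing probability p:
  the customs officer's payoff from patrol A: p·4 + (1−p)·(-5) = 9p - 5
  the customs officer's payoff from patrol B: p·1 + (1−p)·(-3) = 4p - 3
  9p - 5 = 4p - 3  ⇒  5p = 2  ⇒  p = 2/5.
At equilibrium the customs officer is indifferent across columns, so the customs officer's payoff equals the payoff from patrol A: (2/5)·4 + (3/5)·(-5) = -7/5.

-7/5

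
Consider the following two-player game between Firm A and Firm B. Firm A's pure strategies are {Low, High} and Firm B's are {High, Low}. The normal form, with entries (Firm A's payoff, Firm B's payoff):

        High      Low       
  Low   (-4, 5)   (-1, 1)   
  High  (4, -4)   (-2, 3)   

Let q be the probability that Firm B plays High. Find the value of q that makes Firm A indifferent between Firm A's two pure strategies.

Firm B's mix must leave Firm A indifferent between Low and High.
  Firm A's payoff from Low: q·(-4) + (1−q)·(-1) = -3q - 1
  Firm A's payoff from High: q·4 + (1−q)·(-2) = 6q - 2
  -3q - 1 = 6q - 2  ⇒  -9q = -1  ⇒  q = 1/9.

q = 1/9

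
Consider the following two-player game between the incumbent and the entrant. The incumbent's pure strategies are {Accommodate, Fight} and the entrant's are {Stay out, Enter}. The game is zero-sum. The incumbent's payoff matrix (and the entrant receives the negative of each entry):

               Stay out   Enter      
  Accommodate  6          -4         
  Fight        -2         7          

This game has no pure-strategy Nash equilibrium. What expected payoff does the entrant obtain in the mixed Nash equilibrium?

For the entrant to be willing to mix, the entrant must be indifferent between Stay out and Enter, which pins down the incumbent's mix.
  the entrant's payoff to Stay out: p·(-6) + (1−p)·2 = -8p + 2
  the entrant's payoff to Enter: p·4 + (1−p)·(-7) = 11p - 7
  -8p + 2 = 11p - 7  ⇒  -19p = -9  ⇒  p = 9/19.
At equilibrium the entrant is indifferent across columns, so the entrant's payoff equals the payoff from Stay out: (9/19)·(-6) + (10/19)·2 = -34/19.

-34/19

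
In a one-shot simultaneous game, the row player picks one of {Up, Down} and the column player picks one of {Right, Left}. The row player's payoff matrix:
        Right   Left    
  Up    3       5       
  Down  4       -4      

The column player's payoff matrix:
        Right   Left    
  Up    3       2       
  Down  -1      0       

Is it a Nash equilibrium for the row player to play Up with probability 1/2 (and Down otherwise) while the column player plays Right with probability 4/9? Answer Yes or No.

No

Given the column player's mix q = 4/9, the row player's payoff from Up is 37/9 but from Down is -4/9. The row player strictly prefers Up, so the row player would not mix.
So the proposed profile is not a Nash equilibrium.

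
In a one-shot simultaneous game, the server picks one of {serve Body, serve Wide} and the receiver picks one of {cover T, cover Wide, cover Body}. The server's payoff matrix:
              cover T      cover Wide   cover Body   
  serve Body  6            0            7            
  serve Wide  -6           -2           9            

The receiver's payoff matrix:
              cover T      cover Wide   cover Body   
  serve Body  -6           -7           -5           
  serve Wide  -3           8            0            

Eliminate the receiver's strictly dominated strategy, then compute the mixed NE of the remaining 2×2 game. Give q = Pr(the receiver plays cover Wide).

The receiver's strategy cover T is strictly dominated by cover Body: -5 > -6 and 0 > -3. Eliminate cover T.
Set the server's expected payoff from serve Body equal to that from serve Wide:
  the server's payoff to serve Body: q·0 + (1−q)·7 = -7q + 7
  the server's payoff to serve Wide: q·(-2) + (1−q)·9 = -11q + 9
  -7q + 7 = -11q + 9  ⇒  4q = 2  ⇒  q = 1/2.

q = 1/2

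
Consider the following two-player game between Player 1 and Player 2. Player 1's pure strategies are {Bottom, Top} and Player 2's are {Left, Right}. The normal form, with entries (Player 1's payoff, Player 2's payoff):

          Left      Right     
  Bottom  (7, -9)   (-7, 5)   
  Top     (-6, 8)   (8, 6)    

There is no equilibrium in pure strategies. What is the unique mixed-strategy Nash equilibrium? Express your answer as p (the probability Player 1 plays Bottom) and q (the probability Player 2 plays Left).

p = 1/8, q = 15/28

Player 2's indifference between Left and Right determines Player 1's mixing probability p:
  Player 2's expected payoff from Left: p·(-9) + (1−p)·8 = -17p + 8
  Player 2's expected payoff from Right: p·5 + (1−p)·6 = -p + 6
  -17p + 8 = -p + 6  ⇒  -16p = -2  ⇒  p = 1/8.
For Player 1 to be willing to mix, Player 1 must be indifferent between Bottom and Top, which pins down Player 2's mix.
  Player 1's payoff from Bottom: q·7 + (1−q)·(-7) = 14q - 7
  Player 1's payoff from Top: q·(-6) + (1−q)·8 = -14q + 8
  14q - 7 = -14q + 8  ⇒  28q = 15  ⇒  q = 15/28.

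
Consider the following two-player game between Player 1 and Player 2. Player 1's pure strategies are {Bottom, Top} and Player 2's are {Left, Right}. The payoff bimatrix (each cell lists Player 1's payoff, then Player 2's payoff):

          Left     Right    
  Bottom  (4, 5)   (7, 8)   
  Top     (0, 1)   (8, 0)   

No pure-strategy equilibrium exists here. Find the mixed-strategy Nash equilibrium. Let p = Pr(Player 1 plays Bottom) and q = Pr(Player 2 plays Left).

p = 1/4, q = 1/5

Player 1's mix must leave Player 2 indifferent between Left and Right.
  Player 2's payoff from Left: p·5 + (1−p)·1 = 4p + 1
  Player 2's payoff from Right: p·8 + (1−p)·0 = 8p
  4p + 1 = 8p  ⇒  -4p = -1  ⇒  p = 1/4.
Player 1's indifference between Bottom and Top determines Player 2's mixing probability q:
  Player 1's expected payoff from Bottom: q·4 + (1−q)·7 = -3q + 7
  Player 1's expected payoff from Top: q·0 + (1−q)·8 = -8q + 8
  -3q + 7 = -8q + 8  ⇒  5q = 1  ⇒  q = 1/5.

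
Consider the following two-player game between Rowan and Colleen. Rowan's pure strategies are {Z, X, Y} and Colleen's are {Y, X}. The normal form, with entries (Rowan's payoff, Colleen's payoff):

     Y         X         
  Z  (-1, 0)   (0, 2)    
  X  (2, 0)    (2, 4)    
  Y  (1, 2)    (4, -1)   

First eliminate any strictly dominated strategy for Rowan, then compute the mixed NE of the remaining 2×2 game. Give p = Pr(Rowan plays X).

p = 3/7

Rowan's strategy Z is strictly dominated by X: 2 > -1 and 2 > 0. Eliminate Z.
Set Colleen's expected payoff from Y equal to that from X:
  Colleen's payoff from Y: p·0 + (1−p)·2 = -2p + 2
  Colleen's payoff from X: p·4 + (1−p)·(-1) = 5p - 1
  -2p + 2 = 5p - 1  ⇒  -7p = -3  ⇒  p = 3/7.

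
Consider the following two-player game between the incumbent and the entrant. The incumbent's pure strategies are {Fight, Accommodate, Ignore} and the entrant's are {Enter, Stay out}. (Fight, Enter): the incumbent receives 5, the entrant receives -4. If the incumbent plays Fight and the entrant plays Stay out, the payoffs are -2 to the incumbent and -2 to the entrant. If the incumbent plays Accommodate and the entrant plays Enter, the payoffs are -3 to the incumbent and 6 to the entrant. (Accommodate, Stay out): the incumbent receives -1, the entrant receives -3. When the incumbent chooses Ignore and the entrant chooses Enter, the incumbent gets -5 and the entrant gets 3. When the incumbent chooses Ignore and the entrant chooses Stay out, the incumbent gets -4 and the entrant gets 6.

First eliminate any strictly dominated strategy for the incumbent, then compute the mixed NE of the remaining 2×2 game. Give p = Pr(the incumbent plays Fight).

p = 9/11

The incumbent's strategy Ignore is strictly dominated by Accommodate: -3 > -5 and -1 > -4. Eliminate Ignore.
For the entrant to be willing to mix, the entrant must be indifferent between Enter and Stay out, which pins down the incumbent's mix.
  the entrant's payoff to Enter: p·(-4) + (1−p)·6 = -10p + 6
  the entrant's payoff to Stay out: p·(-2) + (1−p)·(-3) = p - 3
  -10p + 6 = p - 3  ⇒  -11p = -9  ⇒  p = 9/11.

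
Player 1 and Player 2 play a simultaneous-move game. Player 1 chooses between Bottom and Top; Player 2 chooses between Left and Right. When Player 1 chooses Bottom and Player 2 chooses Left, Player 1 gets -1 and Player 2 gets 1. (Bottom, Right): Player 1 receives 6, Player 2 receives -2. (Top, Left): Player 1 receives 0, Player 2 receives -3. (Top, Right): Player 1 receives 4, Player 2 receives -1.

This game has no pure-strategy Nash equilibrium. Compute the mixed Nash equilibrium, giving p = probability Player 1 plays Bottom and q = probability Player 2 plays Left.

Set Player 2's expected payoff from Left equal to that from Right:
  Player 2's payoff from Left: p·1 + (1−p)·(-3) = 4p - 3
  Player 2's payoff from Right: p·(-2) + (1−p)·(-1) = -p - 1
  4p - 3 = -p - 1  ⇒  5p = 2  ⇒  p = 2/5.
Player 2's mix must leave Player 1 indifferent between Bottom and Top.
  Player 1's expected payoff from Bottom: q·(-1) + (1−q)·6 = -7q + 6
  Player 1's expected payoff from Top: q·0 + (1−q)·4 = -4q + 4
  -7q + 6 = -4q + 4  ⇒  -3q = -2  ⇒  q = 2/3.

p = 2/5, q = 2/3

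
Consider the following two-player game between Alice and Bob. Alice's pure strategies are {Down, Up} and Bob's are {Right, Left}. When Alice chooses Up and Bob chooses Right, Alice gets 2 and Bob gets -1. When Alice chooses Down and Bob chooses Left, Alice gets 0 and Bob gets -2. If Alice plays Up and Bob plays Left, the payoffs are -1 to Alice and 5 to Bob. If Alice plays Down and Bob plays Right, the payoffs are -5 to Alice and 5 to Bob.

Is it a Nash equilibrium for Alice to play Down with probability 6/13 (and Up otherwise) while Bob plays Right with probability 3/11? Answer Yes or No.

Given Bob's mix q = 3/11, Alice's payoff from Down is -15/11 but from Up is -2/11. Alice strictly prefers Up, so Alice would not mix.
So the proposed profile is not a Nash equilibrium.

No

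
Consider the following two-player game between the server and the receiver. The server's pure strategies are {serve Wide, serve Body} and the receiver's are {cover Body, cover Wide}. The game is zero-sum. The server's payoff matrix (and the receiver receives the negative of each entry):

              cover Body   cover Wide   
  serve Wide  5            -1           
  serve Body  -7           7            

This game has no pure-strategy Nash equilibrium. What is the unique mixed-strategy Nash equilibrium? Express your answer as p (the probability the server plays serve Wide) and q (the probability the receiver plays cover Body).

The receiver's indifference between cover Body and cover Wide determines the server's mixing probability p:
  the receiver's expected payoff from cover Body: p·(-5) + (1−p)·7 = -12p + 7
  the receiver's expected payoff from cover Wide: p·1 + (1−p)·(-7) = 8p - 7
  -12p + 7 = 8p - 7  ⇒  -20p = -14  ⇒  p = 7/10.
In a mixed equilibrium the server is indifferent between serve Wide and serve Body; this condition fixes q.
  the server's payoff from serve Wide: q·5 + (1−q)·(-1) = 6q - 1
  the server's payoff from serve Body: q·(-7) + (1−q)·7 = -14q + 7
  6q - 1 = -14q + 7  ⇒  20q = 8  ⇒  q = 2/5.

p = 7/10, q = 2/5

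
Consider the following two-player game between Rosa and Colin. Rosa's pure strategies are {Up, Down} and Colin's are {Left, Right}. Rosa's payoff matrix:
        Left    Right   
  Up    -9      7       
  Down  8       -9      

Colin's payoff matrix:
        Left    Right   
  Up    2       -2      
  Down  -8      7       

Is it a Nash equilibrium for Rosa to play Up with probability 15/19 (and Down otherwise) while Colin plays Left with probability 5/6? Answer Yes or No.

Given Colin's mix q = 5/6, Rosa's payoff from Up is -19/3 but from Down is 31/6. Rosa strictly prefers Down, so Rosa would not mix.
So the proposed profile is not a Nash equilibrium.

No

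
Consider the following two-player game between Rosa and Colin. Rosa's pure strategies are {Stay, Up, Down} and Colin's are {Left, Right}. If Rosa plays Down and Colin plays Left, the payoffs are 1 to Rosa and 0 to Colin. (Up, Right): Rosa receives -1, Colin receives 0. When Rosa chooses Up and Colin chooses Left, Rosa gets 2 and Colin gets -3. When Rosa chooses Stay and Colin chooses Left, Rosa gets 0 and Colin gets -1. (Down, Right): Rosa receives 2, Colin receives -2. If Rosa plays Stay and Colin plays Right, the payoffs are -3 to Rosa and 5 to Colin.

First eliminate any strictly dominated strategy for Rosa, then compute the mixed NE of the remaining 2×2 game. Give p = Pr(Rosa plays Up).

Rosa's strategy Stay is strictly dominated by Up: 2 > 0 and -1 > -3. Eliminate Stay.
Set Colin's expected payoff from Left equal to that from Right:
  Colin's payoff from Left: p·(-3) + (1−p)·0 = -3p
  Colin's payoff from Right: p·0 + (1−p)·(-2) = 2p - 2
  -3p = 2p - 2  ⇒  -5p = -2  ⇒  p = 2/5.

p = 2/5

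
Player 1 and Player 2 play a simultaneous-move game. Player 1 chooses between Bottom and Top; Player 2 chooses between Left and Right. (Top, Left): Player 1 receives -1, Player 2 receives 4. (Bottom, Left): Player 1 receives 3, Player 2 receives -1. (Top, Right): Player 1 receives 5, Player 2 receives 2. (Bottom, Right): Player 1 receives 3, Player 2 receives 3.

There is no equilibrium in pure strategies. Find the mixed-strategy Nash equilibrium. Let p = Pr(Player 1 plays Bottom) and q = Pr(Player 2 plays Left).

p = 1/3, q = 1/3

Player 2's indifference between Left and Right determines Player 1's mixing probability p:
  Player 2's payoff to Left: p·(-1) + (1−p)·4 = -5p + 4
  Player 2's payoff to Right: p·3 + (1−p)·2 = p + 2
  -5p + 4 = p + 2  ⇒  -6p = -2  ⇒  p = 1/3.
For Player 1 to be willing to mix, Player 1 must be indifferent between Bottom and Top, which pins down Player 2's mix.
  Player 1's expected payoff from Bottom: q·3 + (1−q)·3 = 3
  Player 1's expected payoff from Top: q·(-1) + (1−q)·5 = -6q + 5
  3 = -6q + 5  ⇒  6q = 2  ⇒  q = 1/3.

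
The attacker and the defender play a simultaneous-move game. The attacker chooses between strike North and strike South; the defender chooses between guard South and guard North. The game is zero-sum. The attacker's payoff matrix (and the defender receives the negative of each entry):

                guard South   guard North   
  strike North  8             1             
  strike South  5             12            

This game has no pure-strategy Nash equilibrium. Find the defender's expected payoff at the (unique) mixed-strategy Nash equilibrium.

The defender's indifference between guard South and guard North determines the attacker's mixing probability p:
  the defender's expected payoff from guard South: p·(-8) + (1−p)·(-5) = -3p - 5
  the defender's expected payoff from guard North: p·(-1) + (1−p)·(-12) = 11p - 12
  -3p - 5 = 11p - 12  ⇒  -14p = -7  ⇒  p = 1/2.
At equilibrium the defender is indifferent across columns, so the defender's payoff equals the payoff from guard South: (1/2)·(-8) + (1/2)·(-5) = -13/2.

-13/2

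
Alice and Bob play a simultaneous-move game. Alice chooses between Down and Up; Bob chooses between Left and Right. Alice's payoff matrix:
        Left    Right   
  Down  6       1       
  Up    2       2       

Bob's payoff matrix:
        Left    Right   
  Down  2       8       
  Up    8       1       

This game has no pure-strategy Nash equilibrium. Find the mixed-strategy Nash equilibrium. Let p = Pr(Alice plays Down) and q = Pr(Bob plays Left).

p = 7/13, q = 1/5

Alice's mix must leave Bob indifferent between Left and Right.
  Bob's payoff to Left: p·2 + (1−p)·8 = -6p + 8
  Bob's payoff to Right: p·8 + (1−p)·1 = 7p + 1
  -6p + 8 = 7p + 1  ⇒  -13p = -7  ⇒  p = 7/13.
In a mixed equilibrium Alice is indifferent between Down and Up; this condition fixes q.
  Alice's expected payoff from Down: q·6 + (1−q)·1 = 5q + 1
  Alice's expected payoff from Up: q·2 + (1−q)·2 = 2
  5q + 1 = 2  ⇒  5q = 1  ⇒  q = 1/5.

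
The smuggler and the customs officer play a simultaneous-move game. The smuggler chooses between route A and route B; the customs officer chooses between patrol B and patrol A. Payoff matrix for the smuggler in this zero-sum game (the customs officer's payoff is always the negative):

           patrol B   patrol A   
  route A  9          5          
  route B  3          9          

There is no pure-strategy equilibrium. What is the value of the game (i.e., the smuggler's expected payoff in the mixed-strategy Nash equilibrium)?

For the smuggler to be willing to mix, the smuggler must be indifferent between route A and route B, which pins down the customs officer's mix.
  the smuggler's payoff to route A: q·9 + (1−q)·5 = 4q + 5
  the smuggler's payoff to route B: q·3 + (1−q)·9 = -6q + 9
  4q + 5 = -6q + 9  ⇒  10q = 4  ⇒  q = 2/5.
The value is the smuggler's expected payoff against this mix (using route A): (2/5)·9 + (3/5)·5 = 33/5.

v = 33/5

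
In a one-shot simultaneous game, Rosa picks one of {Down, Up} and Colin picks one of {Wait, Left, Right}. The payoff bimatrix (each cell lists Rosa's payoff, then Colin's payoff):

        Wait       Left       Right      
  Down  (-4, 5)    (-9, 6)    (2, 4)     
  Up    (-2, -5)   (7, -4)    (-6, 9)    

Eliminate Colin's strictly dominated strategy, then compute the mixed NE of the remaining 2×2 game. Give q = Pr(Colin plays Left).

q = 1/3

Colin's strategy Wait is strictly dominated by Left: 6 > 5 and -4 > -5. Eliminate Wait.
For Rosa to be willing to mix, Rosa must be indifferent between Down and Up, which pins down Colin's mix.
  Rosa's payoff from Down: q·(-9) + (1−q)·2 = -11q + 2
  Rosa's payoff from Up: q·7 + (1−q)·(-6) = 13q - 6
  -11q + 2 = 13q - 6  ⇒  -24q = -8  ⇒  q = 1/3.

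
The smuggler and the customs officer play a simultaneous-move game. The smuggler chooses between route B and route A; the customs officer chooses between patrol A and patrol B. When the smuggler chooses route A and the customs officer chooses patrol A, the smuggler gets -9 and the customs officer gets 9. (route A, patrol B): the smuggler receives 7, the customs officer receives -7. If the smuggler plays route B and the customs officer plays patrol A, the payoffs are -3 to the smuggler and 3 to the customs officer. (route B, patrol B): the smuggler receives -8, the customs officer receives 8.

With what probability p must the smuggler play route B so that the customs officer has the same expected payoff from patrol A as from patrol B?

In a mixed equilibrium the customs officer is indifferent between patrol A and patrol B; this condition fixes p.
  the customs officer's payoff to patrol A: p·3 + (1−p)·9 = -6p + 9
  the customs officer's payoff to patrol B: p·8 + (1−p)·(-7) = 15p - 7
  -6p + 9 = 15p - 7  ⇒  -21p = -16  ⇒  p = 16/21.

p = 16/21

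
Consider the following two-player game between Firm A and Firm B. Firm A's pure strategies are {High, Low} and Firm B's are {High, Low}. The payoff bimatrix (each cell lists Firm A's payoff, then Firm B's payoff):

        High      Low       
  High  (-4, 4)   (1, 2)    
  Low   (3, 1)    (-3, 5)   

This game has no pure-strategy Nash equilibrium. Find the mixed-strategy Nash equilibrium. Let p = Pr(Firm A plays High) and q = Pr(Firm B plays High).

p = 2/3, q = 4/11

For Firm B to be willing to mix, Firm B must be indifferent between High and Low, which pins down Firm A's mix.
  Firm B's payoff from High: p·4 + (1−p)·1 = 3p + 1
  Firm B's payoff from Low: p·2 + (1−p)·5 = -3p + 5
  3p + 1 = -3p + 5  ⇒  6p = 4  ⇒  p = 2/3.
Set Firm A's expected payoff from High equal to that from Low:
  Firm A's payoff from High: q·(-4) + (1−q)·1 = -5q + 1
  Firm A's payoff from Low: q·3 + (1−q)·(-3) = 6q - 3
  -5q + 1 = 6q - 3  ⇒  -11q = -4  ⇒  q = 4/11.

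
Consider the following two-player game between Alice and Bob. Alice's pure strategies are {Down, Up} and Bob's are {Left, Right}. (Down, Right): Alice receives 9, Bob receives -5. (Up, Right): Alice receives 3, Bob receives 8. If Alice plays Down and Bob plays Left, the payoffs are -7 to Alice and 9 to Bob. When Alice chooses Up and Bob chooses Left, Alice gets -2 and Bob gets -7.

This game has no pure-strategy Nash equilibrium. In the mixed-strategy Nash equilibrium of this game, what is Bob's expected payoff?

Set Bob's expected payoff from Left equal to that from Right:
  Bob's payoff from Left: p·9 + (1−p)·(-7) = 16p - 7
  Bob's payoff from Right: p·(-5) + (1−p)·8 = -13p + 8
  16p - 7 = -13p + 8  ⇒  29p = 15  ⇒  p = 15/29.
At equilibrium Bob is indifferent across columns, so Bob's payoff equals the payoff from Left: (15/29)·9 + (14/29)·(-7) = 37/29.

37/29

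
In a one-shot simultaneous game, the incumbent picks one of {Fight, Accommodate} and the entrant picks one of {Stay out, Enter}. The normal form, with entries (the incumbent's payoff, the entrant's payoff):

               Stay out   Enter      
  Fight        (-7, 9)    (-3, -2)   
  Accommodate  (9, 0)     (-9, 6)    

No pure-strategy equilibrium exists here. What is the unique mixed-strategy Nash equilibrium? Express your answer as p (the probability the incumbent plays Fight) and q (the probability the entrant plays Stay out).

In a mixed equilibrium the entrant is indifferent between Stay out and Enter; this condition fixes p.
  the entrant's payoff to Stay out: p·9 + (1−p)·0 = 9p
  the entrant's payoff to Enter: p·(-2) + (1−p)·6 = -8p + 6
  9p = -8p + 6  ⇒  17p = 6  ⇒  p = 6/17.
For the incumbent to be willing to mix, the incumbent must be indifferent between Fight and Accommodate, which pins down the entrant's mix.
  the incumbent's expected payoff from Fight: q·(-7) + (1−q)·(-3) = -4q - 3
  the incumbent's expected payoff from Accommodate: q·9 + (1−q)·(-9) = 18q - 9
  -4q - 3 = 18q - 9  ⇒  -22q = -6  ⇒  q = 3/11.

p = 6/17, q = 3/11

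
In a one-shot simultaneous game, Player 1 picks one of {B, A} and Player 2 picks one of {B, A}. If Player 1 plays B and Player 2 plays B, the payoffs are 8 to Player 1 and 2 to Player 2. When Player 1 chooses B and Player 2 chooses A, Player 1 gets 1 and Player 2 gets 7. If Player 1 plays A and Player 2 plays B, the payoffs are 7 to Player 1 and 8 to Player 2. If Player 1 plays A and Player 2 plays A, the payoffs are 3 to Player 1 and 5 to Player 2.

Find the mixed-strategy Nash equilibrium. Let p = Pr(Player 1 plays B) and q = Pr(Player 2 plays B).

p = 3/8, q = 2/3

Set Player 2's expected payoff from B equal to that from A:
  Player 2's payoff from B: p·2 + (1−p)·8 = -6p + 8
  Player 2's payoff from A: p·7 + (1−p)·5 = 2p + 5
  -6p + 8 = 2p + 5  ⇒  -8p = -3  ⇒  p = 3/8.
Player 2's mix must leave Player 1 indifferent between B and A.
  Player 1's payoff from B: q·8 + (1−q)·1 = 7q + 1
  Player 1's payoff from A: q·7 + (1−q)·3 = 4q + 3
  7q + 1 = 4q + 3  ⇒  3q = 2  ⇒  q = 2/3.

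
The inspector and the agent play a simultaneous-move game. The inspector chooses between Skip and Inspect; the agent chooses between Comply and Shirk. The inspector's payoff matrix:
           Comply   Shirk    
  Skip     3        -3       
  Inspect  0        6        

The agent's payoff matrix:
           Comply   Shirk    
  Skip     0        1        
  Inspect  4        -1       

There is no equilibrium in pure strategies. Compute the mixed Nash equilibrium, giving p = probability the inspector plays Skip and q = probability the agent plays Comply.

The inspector's mix must leave the agent indifferent between Comply and Shirk.
  the agent's payoff to Comply: p·0 + (1−p)·4 = -4p + 4
  the agent's payoff to Shirk: p·1 + (1−p)·(-1) = 2p - 1
  -4p + 4 = 2p - 1  ⇒  -6p = -5  ⇒  p = 5/6.
Set the inspector's expected payoff from Skip equal to that from Inspect:
  the inspector's payoff to Skip: q·3 + (1−q)·(-3) = 6q - 3
  the inspector's payoff to Inspect: q·0 + (1−q)·6 = -6q + 6
  6q - 3 = -6q + 6  ⇒  12q = 9  ⇒  q = 3/4.

p = 5/6, q = 3/4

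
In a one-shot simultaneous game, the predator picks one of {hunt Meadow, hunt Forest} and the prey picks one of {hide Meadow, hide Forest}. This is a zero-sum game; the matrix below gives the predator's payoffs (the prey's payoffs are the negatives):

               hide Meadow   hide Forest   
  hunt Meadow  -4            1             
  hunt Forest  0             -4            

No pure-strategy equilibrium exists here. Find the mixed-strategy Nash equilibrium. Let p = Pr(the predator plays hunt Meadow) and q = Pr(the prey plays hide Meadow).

In a mixed equilibrium the prey is indifferent between hide Meadow and hide Forest; this condition fixes p.
  the prey's expected payoff from hide Meadow: p·4 + (1−p)·0 = 4p
  the prey's expected payoff from hide Forest: p·(-1) + (1−p)·4 = -5p + 4
  4p = -5p + 4  ⇒  9p = 4  ⇒  p = 4/9.
The predator's indifference between hunt Meadow and hunt Forest determines the prey's mixing probability q:
  the predator's expected payoff from hunt Meadow: q·(-4) + (1−q)·1 = -5q + 1
  the predator's expected payoff from hunt Forest: q·0 + (1−q)·(-4) = 4q - 4
  -5q + 1 = 4q - 4  ⇒  -9q = -5  ⇒  q = 5/9.

p = 4/9, q = 5/9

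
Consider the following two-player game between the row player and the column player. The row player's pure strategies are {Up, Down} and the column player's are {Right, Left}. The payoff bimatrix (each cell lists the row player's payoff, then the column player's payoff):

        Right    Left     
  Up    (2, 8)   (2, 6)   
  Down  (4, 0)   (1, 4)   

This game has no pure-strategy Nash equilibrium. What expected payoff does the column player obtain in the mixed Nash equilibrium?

Set the column player's expected payoff from Right equal to that from Left:
  the column player's payoff to Right: p·8 + (1−p)·0 = 8p
  the column player's payoff to Left: p·6 + (1−p)·4 = 2p + 4
  8p = 2p + 4  ⇒  6p = 4  ⇒  p = 2/3.
At equilibrium the column player is indifferent across columns, so the column player's payoff equals the payoff from Right: (2/3)·8 + (1/3)·0 = 16/3.

16/3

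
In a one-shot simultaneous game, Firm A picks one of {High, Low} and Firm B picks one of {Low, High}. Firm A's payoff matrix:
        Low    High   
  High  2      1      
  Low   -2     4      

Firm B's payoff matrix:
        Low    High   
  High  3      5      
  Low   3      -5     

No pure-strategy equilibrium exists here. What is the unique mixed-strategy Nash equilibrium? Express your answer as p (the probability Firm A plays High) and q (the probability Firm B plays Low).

p = 4/5, q = 3/7

Set Firm B's expected payoff from Low equal to that from High:
  Firm B's expected payoff from Low: p·3 + (1−p)·3 = 3
  Firm B's expected payoff from High: p·5 + (1−p)·(-5) = 10p - 5
  3 = 10p - 5  ⇒  -10p = -8  ⇒  p = 4/5.
For Firm A to be willing to mix, Firm A must be indifferent between High and Low, which pins down Firm B's mix.
  Firm A's payoff from High: q·2 + (1−q)·1 = q + 1
  Firm A's payoff from Low: q·(-2) + (1−q)·4 = -6q + 4
  q + 1 = -6q + 4  ⇒  7q = 3  ⇒  q = 3/7.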